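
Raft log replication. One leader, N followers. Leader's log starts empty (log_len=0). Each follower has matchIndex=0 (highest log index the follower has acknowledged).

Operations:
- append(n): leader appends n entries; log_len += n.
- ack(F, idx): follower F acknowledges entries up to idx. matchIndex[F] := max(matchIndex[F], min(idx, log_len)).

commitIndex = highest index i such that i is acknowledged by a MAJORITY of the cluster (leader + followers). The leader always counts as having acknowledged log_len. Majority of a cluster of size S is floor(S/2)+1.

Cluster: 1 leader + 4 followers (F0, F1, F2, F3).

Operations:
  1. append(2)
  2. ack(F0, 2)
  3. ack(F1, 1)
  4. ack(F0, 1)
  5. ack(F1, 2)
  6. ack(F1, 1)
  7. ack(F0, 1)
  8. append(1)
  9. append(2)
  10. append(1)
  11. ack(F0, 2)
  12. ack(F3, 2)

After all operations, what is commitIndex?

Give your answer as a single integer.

Op 1: append 2 -> log_len=2
Op 2: F0 acks idx 2 -> match: F0=2 F1=0 F2=0 F3=0; commitIndex=0
Op 3: F1 acks idx 1 -> match: F0=2 F1=1 F2=0 F3=0; commitIndex=1
Op 4: F0 acks idx 1 -> match: F0=2 F1=1 F2=0 F3=0; commitIndex=1
Op 5: F1 acks idx 2 -> match: F0=2 F1=2 F2=0 F3=0; commitIndex=2
Op 6: F1 acks idx 1 -> match: F0=2 F1=2 F2=0 F3=0; commitIndex=2
Op 7: F0 acks idx 1 -> match: F0=2 F1=2 F2=0 F3=0; commitIndex=2
Op 8: append 1 -> log_len=3
Op 9: append 2 -> log_len=5
Op 10: append 1 -> log_len=6
Op 11: F0 acks idx 2 -> match: F0=2 F1=2 F2=0 F3=0; commitIndex=2
Op 12: F3 acks idx 2 -> match: F0=2 F1=2 F2=0 F3=2; commitIndex=2

Answer: 2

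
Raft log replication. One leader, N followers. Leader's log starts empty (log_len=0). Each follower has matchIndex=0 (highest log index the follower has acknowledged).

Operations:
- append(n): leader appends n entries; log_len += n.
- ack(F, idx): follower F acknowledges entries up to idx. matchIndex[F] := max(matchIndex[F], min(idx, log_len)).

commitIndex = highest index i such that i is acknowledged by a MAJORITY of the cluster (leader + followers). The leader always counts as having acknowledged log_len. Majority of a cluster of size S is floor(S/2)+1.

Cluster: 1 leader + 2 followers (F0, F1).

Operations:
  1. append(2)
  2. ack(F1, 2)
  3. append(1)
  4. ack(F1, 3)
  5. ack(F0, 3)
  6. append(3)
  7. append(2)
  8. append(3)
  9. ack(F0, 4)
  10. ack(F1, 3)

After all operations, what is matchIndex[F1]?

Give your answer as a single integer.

Op 1: append 2 -> log_len=2
Op 2: F1 acks idx 2 -> match: F0=0 F1=2; commitIndex=2
Op 3: append 1 -> log_len=3
Op 4: F1 acks idx 3 -> match: F0=0 F1=3; commitIndex=3
Op 5: F0 acks idx 3 -> match: F0=3 F1=3; commitIndex=3
Op 6: append 3 -> log_len=6
Op 7: append 2 -> log_len=8
Op 8: append 3 -> log_len=11
Op 9: F0 acks idx 4 -> match: F0=4 F1=3; commitIndex=4
Op 10: F1 acks idx 3 -> match: F0=4 F1=3; commitIndex=4

Answer: 3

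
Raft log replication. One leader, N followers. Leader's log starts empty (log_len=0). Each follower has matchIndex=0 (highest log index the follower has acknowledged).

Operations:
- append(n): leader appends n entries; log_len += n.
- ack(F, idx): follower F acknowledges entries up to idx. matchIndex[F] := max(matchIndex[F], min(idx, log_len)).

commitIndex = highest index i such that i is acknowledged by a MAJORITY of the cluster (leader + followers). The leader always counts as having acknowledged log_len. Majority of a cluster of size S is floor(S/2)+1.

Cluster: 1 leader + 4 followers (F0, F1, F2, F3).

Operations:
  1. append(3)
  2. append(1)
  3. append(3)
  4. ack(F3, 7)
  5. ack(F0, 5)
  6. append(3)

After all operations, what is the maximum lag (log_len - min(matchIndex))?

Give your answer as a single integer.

Op 1: append 3 -> log_len=3
Op 2: append 1 -> log_len=4
Op 3: append 3 -> log_len=7
Op 4: F3 acks idx 7 -> match: F0=0 F1=0 F2=0 F3=7; commitIndex=0
Op 5: F0 acks idx 5 -> match: F0=5 F1=0 F2=0 F3=7; commitIndex=5
Op 6: append 3 -> log_len=10

Answer: 10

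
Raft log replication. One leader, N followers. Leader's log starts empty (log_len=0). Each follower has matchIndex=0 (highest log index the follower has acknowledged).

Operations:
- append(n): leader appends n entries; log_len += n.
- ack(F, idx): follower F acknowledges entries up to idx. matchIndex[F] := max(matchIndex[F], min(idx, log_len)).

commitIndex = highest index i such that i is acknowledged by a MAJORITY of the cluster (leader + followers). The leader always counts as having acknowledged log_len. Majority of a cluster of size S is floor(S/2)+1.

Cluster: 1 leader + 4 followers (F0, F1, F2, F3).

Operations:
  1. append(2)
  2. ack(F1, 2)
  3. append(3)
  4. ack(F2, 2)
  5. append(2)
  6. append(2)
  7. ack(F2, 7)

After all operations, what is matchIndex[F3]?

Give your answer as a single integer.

Op 1: append 2 -> log_len=2
Op 2: F1 acks idx 2 -> match: F0=0 F1=2 F2=0 F3=0; commitIndex=0
Op 3: append 3 -> log_len=5
Op 4: F2 acks idx 2 -> match: F0=0 F1=2 F2=2 F3=0; commitIndex=2
Op 5: append 2 -> log_len=7
Op 6: append 2 -> log_len=9
Op 7: F2 acks idx 7 -> match: F0=0 F1=2 F2=7 F3=0; commitIndex=2

Answer: 0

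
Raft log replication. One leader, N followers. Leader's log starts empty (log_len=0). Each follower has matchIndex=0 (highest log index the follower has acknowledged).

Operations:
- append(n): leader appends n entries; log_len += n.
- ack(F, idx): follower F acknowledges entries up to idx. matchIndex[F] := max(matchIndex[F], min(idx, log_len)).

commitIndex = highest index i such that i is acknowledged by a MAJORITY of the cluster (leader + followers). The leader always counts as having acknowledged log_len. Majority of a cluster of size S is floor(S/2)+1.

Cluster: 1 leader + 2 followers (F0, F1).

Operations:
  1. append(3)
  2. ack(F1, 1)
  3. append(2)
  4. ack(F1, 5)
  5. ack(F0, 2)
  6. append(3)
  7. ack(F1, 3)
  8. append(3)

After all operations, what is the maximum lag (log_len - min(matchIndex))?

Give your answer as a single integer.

Op 1: append 3 -> log_len=3
Op 2: F1 acks idx 1 -> match: F0=0 F1=1; commitIndex=1
Op 3: append 2 -> log_len=5
Op 4: F1 acks idx 5 -> match: F0=0 F1=5; commitIndex=5
Op 5: F0 acks idx 2 -> match: F0=2 F1=5; commitIndex=5
Op 6: append 3 -> log_len=8
Op 7: F1 acks idx 3 -> match: F0=2 F1=5; commitIndex=5
Op 8: append 3 -> log_len=11

Answer: 9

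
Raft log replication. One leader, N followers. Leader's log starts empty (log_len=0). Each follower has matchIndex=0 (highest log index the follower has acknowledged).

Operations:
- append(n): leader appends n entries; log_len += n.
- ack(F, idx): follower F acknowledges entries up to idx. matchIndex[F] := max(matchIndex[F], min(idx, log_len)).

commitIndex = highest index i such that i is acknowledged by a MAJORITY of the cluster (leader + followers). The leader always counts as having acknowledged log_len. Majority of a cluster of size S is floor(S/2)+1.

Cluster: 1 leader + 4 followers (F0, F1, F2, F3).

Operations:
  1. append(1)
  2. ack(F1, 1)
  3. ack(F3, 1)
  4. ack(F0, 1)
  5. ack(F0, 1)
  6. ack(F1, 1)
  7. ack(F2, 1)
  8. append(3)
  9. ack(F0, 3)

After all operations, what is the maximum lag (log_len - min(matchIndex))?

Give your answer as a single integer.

Op 1: append 1 -> log_len=1
Op 2: F1 acks idx 1 -> match: F0=0 F1=1 F2=0 F3=0; commitIndex=0
Op 3: F3 acks idx 1 -> match: F0=0 F1=1 F2=0 F3=1; commitIndex=1
Op 4: F0 acks idx 1 -> match: F0=1 F1=1 F2=0 F3=1; commitIndex=1
Op 5: F0 acks idx 1 -> match: F0=1 F1=1 F2=0 F3=1; commitIndex=1
Op 6: F1 acks idx 1 -> match: F0=1 F1=1 F2=0 F3=1; commitIndex=1
Op 7: F2 acks idx 1 -> match: F0=1 F1=1 F2=1 F3=1; commitIndex=1
Op 8: append 3 -> log_len=4
Op 9: F0 acks idx 3 -> match: F0=3 F1=1 F2=1 F3=1; commitIndex=1

Answer: 3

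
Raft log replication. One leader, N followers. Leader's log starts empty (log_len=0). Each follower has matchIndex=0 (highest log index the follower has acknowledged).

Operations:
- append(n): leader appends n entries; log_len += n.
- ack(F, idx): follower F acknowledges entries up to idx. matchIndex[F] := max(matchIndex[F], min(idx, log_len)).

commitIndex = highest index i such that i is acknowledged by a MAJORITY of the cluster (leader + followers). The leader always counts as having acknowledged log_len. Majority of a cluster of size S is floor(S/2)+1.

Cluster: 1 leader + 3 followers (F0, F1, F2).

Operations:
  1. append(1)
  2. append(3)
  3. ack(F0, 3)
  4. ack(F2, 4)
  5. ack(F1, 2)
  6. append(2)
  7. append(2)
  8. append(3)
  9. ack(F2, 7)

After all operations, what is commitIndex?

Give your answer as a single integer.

Op 1: append 1 -> log_len=1
Op 2: append 3 -> log_len=4
Op 3: F0 acks idx 3 -> match: F0=3 F1=0 F2=0; commitIndex=0
Op 4: F2 acks idx 4 -> match: F0=3 F1=0 F2=4; commitIndex=3
Op 5: F1 acks idx 2 -> match: F0=3 F1=2 F2=4; commitIndex=3
Op 6: append 2 -> log_len=6
Op 7: append 2 -> log_len=8
Op 8: append 3 -> log_len=11
Op 9: F2 acks idx 7 -> match: F0=3 F1=2 F2=7; commitIndex=3

Answer: 3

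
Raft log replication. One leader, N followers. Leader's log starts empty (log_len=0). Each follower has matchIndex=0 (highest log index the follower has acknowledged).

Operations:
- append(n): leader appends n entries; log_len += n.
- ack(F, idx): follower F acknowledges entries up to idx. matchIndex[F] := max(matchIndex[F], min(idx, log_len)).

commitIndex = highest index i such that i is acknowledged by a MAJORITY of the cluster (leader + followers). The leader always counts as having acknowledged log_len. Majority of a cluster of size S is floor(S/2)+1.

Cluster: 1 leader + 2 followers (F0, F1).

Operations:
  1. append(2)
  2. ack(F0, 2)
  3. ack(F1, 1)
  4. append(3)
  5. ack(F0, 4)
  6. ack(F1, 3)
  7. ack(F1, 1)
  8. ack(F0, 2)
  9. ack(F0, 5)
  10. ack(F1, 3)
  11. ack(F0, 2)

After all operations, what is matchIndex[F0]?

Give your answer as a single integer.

Op 1: append 2 -> log_len=2
Op 2: F0 acks idx 2 -> match: F0=2 F1=0; commitIndex=2
Op 3: F1 acks idx 1 -> match: F0=2 F1=1; commitIndex=2
Op 4: append 3 -> log_len=5
Op 5: F0 acks idx 4 -> match: F0=4 F1=1; commitIndex=4
Op 6: F1 acks idx 3 -> match: F0=4 F1=3; commitIndex=4
Op 7: F1 acks idx 1 -> match: F0=4 F1=3; commitIndex=4
Op 8: F0 acks idx 2 -> match: F0=4 F1=3; commitIndex=4
Op 9: F0 acks idx 5 -> match: F0=5 F1=3; commitIndex=5
Op 10: F1 acks idx 3 -> match: F0=5 F1=3; commitIndex=5
Op 11: F0 acks idx 2 -> match: F0=5 F1=3; commitIndex=5

Answer: 5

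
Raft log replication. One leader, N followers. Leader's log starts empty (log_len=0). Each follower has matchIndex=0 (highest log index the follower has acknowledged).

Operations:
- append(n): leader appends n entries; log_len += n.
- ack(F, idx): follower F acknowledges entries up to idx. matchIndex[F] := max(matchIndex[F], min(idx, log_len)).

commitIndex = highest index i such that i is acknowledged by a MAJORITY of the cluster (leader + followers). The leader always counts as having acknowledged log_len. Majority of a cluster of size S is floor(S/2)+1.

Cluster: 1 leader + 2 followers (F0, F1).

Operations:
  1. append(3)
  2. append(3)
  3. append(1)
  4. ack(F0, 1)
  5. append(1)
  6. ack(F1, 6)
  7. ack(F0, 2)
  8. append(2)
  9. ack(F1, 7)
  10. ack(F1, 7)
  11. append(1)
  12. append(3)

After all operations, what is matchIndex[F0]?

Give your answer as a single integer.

Op 1: append 3 -> log_len=3
Op 2: append 3 -> log_len=6
Op 3: append 1 -> log_len=7
Op 4: F0 acks idx 1 -> match: F0=1 F1=0; commitIndex=1
Op 5: append 1 -> log_len=8
Op 6: F1 acks idx 6 -> match: F0=1 F1=6; commitIndex=6
Op 7: F0 acks idx 2 -> match: F0=2 F1=6; commitIndex=6
Op 8: append 2 -> log_len=10
Op 9: F1 acks idx 7 -> match: F0=2 F1=7; commitIndex=7
Op 10: F1 acks idx 7 -> match: F0=2 F1=7; commitIndex=7
Op 11: append 1 -> log_len=11
Op 12: append 3 -> log_len=14

Answer: 2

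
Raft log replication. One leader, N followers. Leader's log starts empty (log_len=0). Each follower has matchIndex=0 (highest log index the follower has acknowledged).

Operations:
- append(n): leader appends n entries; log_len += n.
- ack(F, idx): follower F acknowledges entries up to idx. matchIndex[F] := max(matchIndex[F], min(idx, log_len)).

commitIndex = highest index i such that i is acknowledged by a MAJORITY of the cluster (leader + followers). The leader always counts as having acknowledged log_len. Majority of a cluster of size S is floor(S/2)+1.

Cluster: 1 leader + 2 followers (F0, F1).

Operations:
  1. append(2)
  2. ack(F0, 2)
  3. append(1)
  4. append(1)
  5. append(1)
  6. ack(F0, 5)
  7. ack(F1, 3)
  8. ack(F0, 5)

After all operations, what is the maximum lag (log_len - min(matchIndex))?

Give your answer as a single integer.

Answer: 2

Derivation:
Op 1: append 2 -> log_len=2
Op 2: F0 acks idx 2 -> match: F0=2 F1=0; commitIndex=2
Op 3: append 1 -> log_len=3
Op 4: append 1 -> log_len=4
Op 5: append 1 -> log_len=5
Op 6: F0 acks idx 5 -> match: F0=5 F1=0; commitIndex=5
Op 7: F1 acks idx 3 -> match: F0=5 F1=3; commitIndex=5
Op 8: F0 acks idx 5 -> match: F0=5 F1=3; commitIndex=5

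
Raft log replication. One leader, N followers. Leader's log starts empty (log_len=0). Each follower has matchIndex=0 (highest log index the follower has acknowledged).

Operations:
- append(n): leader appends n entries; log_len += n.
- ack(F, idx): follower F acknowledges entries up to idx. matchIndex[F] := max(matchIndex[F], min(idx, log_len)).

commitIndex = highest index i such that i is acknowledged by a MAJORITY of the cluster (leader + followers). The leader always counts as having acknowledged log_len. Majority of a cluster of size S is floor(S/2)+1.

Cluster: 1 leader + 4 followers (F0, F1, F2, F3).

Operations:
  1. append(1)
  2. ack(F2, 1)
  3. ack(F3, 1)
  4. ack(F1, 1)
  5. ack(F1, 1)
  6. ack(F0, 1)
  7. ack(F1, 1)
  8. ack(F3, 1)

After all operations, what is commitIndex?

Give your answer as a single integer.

Op 1: append 1 -> log_len=1
Op 2: F2 acks idx 1 -> match: F0=0 F1=0 F2=1 F3=0; commitIndex=0
Op 3: F3 acks idx 1 -> match: F0=0 F1=0 F2=1 F3=1; commitIndex=1
Op 4: F1 acks idx 1 -> match: F0=0 F1=1 F2=1 F3=1; commitIndex=1
Op 5: F1 acks idx 1 -> match: F0=0 F1=1 F2=1 F3=1; commitIndex=1
Op 6: F0 acks idx 1 -> match: F0=1 F1=1 F2=1 F3=1; commitIndex=1
Op 7: F1 acks idx 1 -> match: F0=1 F1=1 F2=1 F3=1; commitIndex=1
Op 8: F3 acks idx 1 -> match: F0=1 F1=1 F2=1 F3=1; commitIndex=1

Answer: 1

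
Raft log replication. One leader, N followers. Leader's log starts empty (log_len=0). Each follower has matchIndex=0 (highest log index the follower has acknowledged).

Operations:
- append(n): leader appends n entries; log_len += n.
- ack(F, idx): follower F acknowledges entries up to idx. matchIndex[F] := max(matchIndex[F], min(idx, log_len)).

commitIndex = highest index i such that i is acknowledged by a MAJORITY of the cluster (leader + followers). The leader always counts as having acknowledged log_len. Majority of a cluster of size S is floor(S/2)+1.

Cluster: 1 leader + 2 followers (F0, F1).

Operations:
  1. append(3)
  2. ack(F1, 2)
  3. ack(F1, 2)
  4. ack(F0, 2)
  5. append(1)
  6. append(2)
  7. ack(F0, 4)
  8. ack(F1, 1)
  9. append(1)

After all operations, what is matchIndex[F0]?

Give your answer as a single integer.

Answer: 4

Derivation:
Op 1: append 3 -> log_len=3
Op 2: F1 acks idx 2 -> match: F0=0 F1=2; commitIndex=2
Op 3: F1 acks idx 2 -> match: F0=0 F1=2; commitIndex=2
Op 4: F0 acks idx 2 -> match: F0=2 F1=2; commitIndex=2
Op 5: append 1 -> log_len=4
Op 6: append 2 -> log_len=6
Op 7: F0 acks idx 4 -> match: F0=4 F1=2; commitIndex=4
Op 8: F1 acks idx 1 -> match: F0=4 F1=2; commitIndex=4
Op 9: append 1 -> log_len=7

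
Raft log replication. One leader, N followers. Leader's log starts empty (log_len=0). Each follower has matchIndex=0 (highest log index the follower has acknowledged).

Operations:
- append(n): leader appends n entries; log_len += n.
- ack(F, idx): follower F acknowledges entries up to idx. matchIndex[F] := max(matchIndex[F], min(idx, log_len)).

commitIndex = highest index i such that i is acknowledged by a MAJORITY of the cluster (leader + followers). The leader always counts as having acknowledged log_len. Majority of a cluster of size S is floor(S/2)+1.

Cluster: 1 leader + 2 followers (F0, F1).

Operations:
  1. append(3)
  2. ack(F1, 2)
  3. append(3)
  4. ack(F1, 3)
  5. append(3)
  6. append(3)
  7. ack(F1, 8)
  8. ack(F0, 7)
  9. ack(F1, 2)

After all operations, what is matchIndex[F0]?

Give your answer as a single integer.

Answer: 7

Derivation:
Op 1: append 3 -> log_len=3
Op 2: F1 acks idx 2 -> match: F0=0 F1=2; commitIndex=2
Op 3: append 3 -> log_len=6
Op 4: F1 acks idx 3 -> match: F0=0 F1=3; commitIndex=3
Op 5: append 3 -> log_len=9
Op 6: append 3 -> log_len=12
Op 7: F1 acks idx 8 -> match: F0=0 F1=8; commitIndex=8
Op 8: F0 acks idx 7 -> match: F0=7 F1=8; commitIndex=8
Op 9: F1 acks idx 2 -> match: F0=7 F1=8; commitIndex=8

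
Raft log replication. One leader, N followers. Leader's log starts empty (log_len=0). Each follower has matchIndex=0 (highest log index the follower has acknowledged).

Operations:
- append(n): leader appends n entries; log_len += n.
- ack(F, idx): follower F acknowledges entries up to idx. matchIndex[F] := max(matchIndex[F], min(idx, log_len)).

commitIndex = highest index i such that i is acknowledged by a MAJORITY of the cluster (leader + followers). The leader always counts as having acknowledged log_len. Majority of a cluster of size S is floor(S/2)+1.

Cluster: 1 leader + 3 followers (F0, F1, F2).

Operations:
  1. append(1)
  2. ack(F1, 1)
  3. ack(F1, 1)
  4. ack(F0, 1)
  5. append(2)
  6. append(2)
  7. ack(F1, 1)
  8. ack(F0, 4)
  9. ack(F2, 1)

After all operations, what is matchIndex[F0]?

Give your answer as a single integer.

Answer: 4

Derivation:
Op 1: append 1 -> log_len=1
Op 2: F1 acks idx 1 -> match: F0=0 F1=1 F2=0; commitIndex=0
Op 3: F1 acks idx 1 -> match: F0=0 F1=1 F2=0; commitIndex=0
Op 4: F0 acks idx 1 -> match: F0=1 F1=1 F2=0; commitIndex=1
Op 5: append 2 -> log_len=3
Op 6: append 2 -> log_len=5
Op 7: F1 acks idx 1 -> match: F0=1 F1=1 F2=0; commitIndex=1
Op 8: F0 acks idx 4 -> match: F0=4 F1=1 F2=0; commitIndex=1
Op 9: F2 acks idx 1 -> match: F0=4 F1=1 F2=1; commitIndex=1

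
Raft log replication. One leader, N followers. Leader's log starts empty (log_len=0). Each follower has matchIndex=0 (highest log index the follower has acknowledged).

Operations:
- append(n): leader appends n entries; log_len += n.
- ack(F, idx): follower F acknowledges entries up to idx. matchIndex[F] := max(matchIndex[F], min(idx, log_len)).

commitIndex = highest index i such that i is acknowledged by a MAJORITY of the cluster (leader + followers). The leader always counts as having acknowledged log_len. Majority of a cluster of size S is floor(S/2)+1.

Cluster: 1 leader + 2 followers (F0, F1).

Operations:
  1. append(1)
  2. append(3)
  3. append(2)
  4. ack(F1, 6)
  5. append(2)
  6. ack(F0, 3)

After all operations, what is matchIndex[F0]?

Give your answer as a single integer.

Answer: 3

Derivation:
Op 1: append 1 -> log_len=1
Op 2: append 3 -> log_len=4
Op 3: append 2 -> log_len=6
Op 4: F1 acks idx 6 -> match: F0=0 F1=6; commitIndex=6
Op 5: append 2 -> log_len=8
Op 6: F0 acks idx 3 -> match: F0=3 F1=6; commitIndex=6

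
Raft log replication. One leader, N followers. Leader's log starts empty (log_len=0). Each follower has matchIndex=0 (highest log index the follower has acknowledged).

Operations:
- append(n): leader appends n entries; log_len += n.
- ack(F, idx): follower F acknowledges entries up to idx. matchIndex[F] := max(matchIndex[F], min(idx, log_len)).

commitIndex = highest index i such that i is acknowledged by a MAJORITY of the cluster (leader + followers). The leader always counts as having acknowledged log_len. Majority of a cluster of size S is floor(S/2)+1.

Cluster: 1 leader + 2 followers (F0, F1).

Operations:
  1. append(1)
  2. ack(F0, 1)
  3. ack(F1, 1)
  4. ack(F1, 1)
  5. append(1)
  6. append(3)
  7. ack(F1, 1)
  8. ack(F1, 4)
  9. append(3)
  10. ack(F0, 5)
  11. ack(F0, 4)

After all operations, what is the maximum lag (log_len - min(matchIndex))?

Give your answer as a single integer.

Op 1: append 1 -> log_len=1
Op 2: F0 acks idx 1 -> match: F0=1 F1=0; commitIndex=1
Op 3: F1 acks idx 1 -> match: F0=1 F1=1; commitIndex=1
Op 4: F1 acks idx 1 -> match: F0=1 F1=1; commitIndex=1
Op 5: append 1 -> log_len=2
Op 6: append 3 -> log_len=5
Op 7: F1 acks idx 1 -> match: F0=1 F1=1; commitIndex=1
Op 8: F1 acks idx 4 -> match: F0=1 F1=4; commitIndex=4
Op 9: append 3 -> log_len=8
Op 10: F0 acks idx 5 -> match: F0=5 F1=4; commitIndex=5
Op 11: F0 acks idx 4 -> match: F0=5 F1=4; commitIndex=5

Answer: 4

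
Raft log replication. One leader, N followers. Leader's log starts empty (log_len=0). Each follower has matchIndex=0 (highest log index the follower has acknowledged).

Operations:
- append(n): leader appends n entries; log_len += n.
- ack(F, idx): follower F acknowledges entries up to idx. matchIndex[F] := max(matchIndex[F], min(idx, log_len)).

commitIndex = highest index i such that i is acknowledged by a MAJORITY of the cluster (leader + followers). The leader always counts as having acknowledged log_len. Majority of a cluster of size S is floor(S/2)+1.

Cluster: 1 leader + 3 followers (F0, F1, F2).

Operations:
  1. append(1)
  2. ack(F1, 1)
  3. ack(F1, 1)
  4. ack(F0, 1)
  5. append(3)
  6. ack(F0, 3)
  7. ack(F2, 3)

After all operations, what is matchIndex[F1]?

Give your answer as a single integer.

Answer: 1

Derivation:
Op 1: append 1 -> log_len=1
Op 2: F1 acks idx 1 -> match: F0=0 F1=1 F2=0; commitIndex=0
Op 3: F1 acks idx 1 -> match: F0=0 F1=1 F2=0; commitIndex=0
Op 4: F0 acks idx 1 -> match: F0=1 F1=1 F2=0; commitIndex=1
Op 5: append 3 -> log_len=4
Op 6: F0 acks idx 3 -> match: F0=3 F1=1 F2=0; commitIndex=1
Op 7: F2 acks idx 3 -> match: F0=3 F1=1 F2=3; commitIndex=3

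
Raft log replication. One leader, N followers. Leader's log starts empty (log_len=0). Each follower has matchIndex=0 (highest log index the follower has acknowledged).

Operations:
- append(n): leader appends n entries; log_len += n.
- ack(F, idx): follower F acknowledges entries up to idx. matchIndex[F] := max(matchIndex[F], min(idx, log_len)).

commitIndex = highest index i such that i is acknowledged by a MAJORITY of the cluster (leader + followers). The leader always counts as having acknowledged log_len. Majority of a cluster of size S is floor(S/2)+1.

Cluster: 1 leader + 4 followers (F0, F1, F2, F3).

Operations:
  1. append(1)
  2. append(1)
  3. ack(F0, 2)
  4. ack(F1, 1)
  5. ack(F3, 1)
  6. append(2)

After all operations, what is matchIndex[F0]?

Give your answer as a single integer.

Op 1: append 1 -> log_len=1
Op 2: append 1 -> log_len=2
Op 3: F0 acks idx 2 -> match: F0=2 F1=0 F2=0 F3=0; commitIndex=0
Op 4: F1 acks idx 1 -> match: F0=2 F1=1 F2=0 F3=0; commitIndex=1
Op 5: F3 acks idx 1 -> match: F0=2 F1=1 F2=0 F3=1; commitIndex=1
Op 6: append 2 -> log_len=4

Answer: 2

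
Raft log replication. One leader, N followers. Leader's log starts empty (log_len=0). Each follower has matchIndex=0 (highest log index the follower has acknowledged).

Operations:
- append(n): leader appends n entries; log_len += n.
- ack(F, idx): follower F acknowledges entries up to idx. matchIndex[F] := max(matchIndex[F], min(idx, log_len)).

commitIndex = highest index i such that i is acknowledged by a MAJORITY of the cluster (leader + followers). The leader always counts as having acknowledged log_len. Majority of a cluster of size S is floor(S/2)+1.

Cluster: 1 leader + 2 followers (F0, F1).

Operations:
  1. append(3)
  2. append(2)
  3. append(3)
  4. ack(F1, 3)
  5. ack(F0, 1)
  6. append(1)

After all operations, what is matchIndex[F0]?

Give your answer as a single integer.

Answer: 1

Derivation:
Op 1: append 3 -> log_len=3
Op 2: append 2 -> log_len=5
Op 3: append 3 -> log_len=8
Op 4: F1 acks idx 3 -> match: F0=0 F1=3; commitIndex=3
Op 5: F0 acks idx 1 -> match: F0=1 F1=3; commitIndex=3
Op 6: append 1 -> log_len=9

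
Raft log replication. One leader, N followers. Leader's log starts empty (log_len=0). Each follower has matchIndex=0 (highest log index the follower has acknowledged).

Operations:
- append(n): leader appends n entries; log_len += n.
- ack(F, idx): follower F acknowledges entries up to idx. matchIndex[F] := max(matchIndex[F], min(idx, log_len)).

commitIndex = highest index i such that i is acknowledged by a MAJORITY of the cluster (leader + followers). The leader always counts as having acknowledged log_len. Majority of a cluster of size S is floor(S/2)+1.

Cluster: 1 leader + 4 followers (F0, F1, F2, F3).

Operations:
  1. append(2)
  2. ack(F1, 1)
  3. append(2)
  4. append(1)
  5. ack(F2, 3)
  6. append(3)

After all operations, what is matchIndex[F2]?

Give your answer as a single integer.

Answer: 3

Derivation:
Op 1: append 2 -> log_len=2
Op 2: F1 acks idx 1 -> match: F0=0 F1=1 F2=0 F3=0; commitIndex=0
Op 3: append 2 -> log_len=4
Op 4: append 1 -> log_len=5
Op 5: F2 acks idx 3 -> match: F0=0 F1=1 F2=3 F3=0; commitIndex=1
Op 6: append 3 -> log_len=8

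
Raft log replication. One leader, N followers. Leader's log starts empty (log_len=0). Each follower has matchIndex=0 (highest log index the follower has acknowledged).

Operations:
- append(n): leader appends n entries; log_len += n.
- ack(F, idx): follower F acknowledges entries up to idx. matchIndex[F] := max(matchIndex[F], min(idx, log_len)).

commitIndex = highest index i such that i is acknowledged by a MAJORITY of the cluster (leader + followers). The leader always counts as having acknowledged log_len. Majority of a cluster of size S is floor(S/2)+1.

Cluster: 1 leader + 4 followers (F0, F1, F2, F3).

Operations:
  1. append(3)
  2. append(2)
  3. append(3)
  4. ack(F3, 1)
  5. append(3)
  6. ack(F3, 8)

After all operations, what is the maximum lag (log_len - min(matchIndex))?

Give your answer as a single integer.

Op 1: append 3 -> log_len=3
Op 2: append 2 -> log_len=5
Op 3: append 3 -> log_len=8
Op 4: F3 acks idx 1 -> match: F0=0 F1=0 F2=0 F3=1; commitIndex=0
Op 5: append 3 -> log_len=11
Op 6: F3 acks idx 8 -> match: F0=0 F1=0 F2=0 F3=8; commitIndex=0

Answer: 11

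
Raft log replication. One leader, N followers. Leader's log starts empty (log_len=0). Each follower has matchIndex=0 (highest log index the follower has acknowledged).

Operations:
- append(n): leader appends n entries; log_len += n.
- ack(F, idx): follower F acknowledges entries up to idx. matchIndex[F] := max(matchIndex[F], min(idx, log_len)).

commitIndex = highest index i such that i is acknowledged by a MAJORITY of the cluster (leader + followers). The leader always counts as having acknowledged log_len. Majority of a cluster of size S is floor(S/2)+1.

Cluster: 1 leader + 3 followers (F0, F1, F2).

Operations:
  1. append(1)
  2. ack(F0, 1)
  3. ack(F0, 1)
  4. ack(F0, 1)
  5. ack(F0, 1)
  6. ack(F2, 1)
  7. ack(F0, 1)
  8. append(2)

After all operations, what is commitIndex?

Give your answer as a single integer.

Op 1: append 1 -> log_len=1
Op 2: F0 acks idx 1 -> match: F0=1 F1=0 F2=0; commitIndex=0
Op 3: F0 acks idx 1 -> match: F0=1 F1=0 F2=0; commitIndex=0
Op 4: F0 acks idx 1 -> match: F0=1 F1=0 F2=0; commitIndex=0
Op 5: F0 acks idx 1 -> match: F0=1 F1=0 F2=0; commitIndex=0
Op 6: F2 acks idx 1 -> match: F0=1 F1=0 F2=1; commitIndex=1
Op 7: F0 acks idx 1 -> match: F0=1 F1=0 F2=1; commitIndex=1
Op 8: append 2 -> log_len=3

Answer: 1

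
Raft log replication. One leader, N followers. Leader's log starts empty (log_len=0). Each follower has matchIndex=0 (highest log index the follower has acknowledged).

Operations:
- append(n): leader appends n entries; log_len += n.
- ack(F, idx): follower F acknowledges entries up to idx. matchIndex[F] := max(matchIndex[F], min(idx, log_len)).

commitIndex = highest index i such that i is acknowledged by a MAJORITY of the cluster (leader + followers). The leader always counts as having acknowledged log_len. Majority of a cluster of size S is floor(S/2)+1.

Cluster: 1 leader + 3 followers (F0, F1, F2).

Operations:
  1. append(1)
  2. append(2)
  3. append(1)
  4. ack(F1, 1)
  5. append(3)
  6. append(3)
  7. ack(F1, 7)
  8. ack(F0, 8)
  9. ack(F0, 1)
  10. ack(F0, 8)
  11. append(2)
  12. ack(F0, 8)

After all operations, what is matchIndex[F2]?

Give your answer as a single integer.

Op 1: append 1 -> log_len=1
Op 2: append 2 -> log_len=3
Op 3: append 1 -> log_len=4
Op 4: F1 acks idx 1 -> match: F0=0 F1=1 F2=0; commitIndex=0
Op 5: append 3 -> log_len=7
Op 6: append 3 -> log_len=10
Op 7: F1 acks idx 7 -> match: F0=0 F1=7 F2=0; commitIndex=0
Op 8: F0 acks idx 8 -> match: F0=8 F1=7 F2=0; commitIndex=7
Op 9: F0 acks idx 1 -> match: F0=8 F1=7 F2=0; commitIndex=7
Op 10: F0 acks idx 8 -> match: F0=8 F1=7 F2=0; commitIndex=7
Op 11: append 2 -> log_len=12
Op 12: F0 acks idx 8 -> match: F0=8 F1=7 F2=0; commitIndex=7

Answer: 0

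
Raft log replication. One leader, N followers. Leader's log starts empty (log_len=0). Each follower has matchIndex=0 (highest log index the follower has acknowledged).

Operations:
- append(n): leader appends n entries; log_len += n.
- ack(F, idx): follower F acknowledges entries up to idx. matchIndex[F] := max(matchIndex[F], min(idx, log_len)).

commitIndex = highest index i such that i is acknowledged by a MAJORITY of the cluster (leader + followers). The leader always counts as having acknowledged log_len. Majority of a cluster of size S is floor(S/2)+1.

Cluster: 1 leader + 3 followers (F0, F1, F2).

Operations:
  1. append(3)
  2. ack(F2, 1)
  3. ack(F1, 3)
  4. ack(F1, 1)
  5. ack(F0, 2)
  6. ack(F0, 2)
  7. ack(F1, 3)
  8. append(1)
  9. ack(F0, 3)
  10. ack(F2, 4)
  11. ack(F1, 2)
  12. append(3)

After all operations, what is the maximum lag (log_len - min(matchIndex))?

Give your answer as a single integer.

Answer: 4

Derivation:
Op 1: append 3 -> log_len=3
Op 2: F2 acks idx 1 -> match: F0=0 F1=0 F2=1; commitIndex=0
Op 3: F1 acks idx 3 -> match: F0=0 F1=3 F2=1; commitIndex=1
Op 4: F1 acks idx 1 -> match: F0=0 F1=3 F2=1; commitIndex=1
Op 5: F0 acks idx 2 -> match: F0=2 F1=3 F2=1; commitIndex=2
Op 6: F0 acks idx 2 -> match: F0=2 F1=3 F2=1; commitIndex=2
Op 7: F1 acks idx 3 -> match: F0=2 F1=3 F2=1; commitIndex=2
Op 8: append 1 -> log_len=4
Op 9: F0 acks idx 3 -> match: F0=3 F1=3 F2=1; commitIndex=3
Op 10: F2 acks idx 4 -> match: F0=3 F1=3 F2=4; commitIndex=3
Op 11: F1 acks idx 2 -> match: F0=3 F1=3 F2=4; commitIndex=3
Op 12: append 3 -> log_len=7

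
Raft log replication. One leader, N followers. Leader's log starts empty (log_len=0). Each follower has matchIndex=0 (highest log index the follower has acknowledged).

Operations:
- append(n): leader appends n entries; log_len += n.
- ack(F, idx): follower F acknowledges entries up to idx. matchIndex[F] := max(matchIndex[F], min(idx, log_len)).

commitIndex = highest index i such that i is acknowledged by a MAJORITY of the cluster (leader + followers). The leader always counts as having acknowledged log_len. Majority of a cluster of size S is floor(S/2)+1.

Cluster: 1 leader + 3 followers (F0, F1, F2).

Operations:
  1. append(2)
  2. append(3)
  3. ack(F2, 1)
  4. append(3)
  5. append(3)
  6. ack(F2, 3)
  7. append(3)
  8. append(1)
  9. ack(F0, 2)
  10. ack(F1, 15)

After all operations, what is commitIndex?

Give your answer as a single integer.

Answer: 3

Derivation:
Op 1: append 2 -> log_len=2
Op 2: append 3 -> log_len=5
Op 3: F2 acks idx 1 -> match: F0=0 F1=0 F2=1; commitIndex=0
Op 4: append 3 -> log_len=8
Op 5: append 3 -> log_len=11
Op 6: F2 acks idx 3 -> match: F0=0 F1=0 F2=3; commitIndex=0
Op 7: append 3 -> log_len=14
Op 8: append 1 -> log_len=15
Op 9: F0 acks idx 2 -> match: F0=2 F1=0 F2=3; commitIndex=2
Op 10: F1 acks idx 15 -> match: F0=2 F1=15 F2=3; commitIndex=3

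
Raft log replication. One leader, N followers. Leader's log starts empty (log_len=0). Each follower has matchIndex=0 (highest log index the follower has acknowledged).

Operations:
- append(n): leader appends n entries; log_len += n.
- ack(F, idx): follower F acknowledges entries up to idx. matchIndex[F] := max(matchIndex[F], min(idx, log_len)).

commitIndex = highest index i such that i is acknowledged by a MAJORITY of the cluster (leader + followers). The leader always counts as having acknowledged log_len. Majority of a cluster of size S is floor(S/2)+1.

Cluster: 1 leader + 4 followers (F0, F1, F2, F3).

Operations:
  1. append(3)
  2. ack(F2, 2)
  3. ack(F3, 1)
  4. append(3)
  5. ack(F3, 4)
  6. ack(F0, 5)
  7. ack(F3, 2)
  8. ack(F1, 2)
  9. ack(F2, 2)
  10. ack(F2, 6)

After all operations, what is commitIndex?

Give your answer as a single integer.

Op 1: append 3 -> log_len=3
Op 2: F2 acks idx 2 -> match: F0=0 F1=0 F2=2 F3=0; commitIndex=0
Op 3: F3 acks idx 1 -> match: F0=0 F1=0 F2=2 F3=1; commitIndex=1
Op 4: append 3 -> log_len=6
Op 5: F3 acks idx 4 -> match: F0=0 F1=0 F2=2 F3=4; commitIndex=2
Op 6: F0 acks idx 5 -> match: F0=5 F1=0 F2=2 F3=4; commitIndex=4
Op 7: F3 acks idx 2 -> match: F0=5 F1=0 F2=2 F3=4; commitIndex=4
Op 8: F1 acks idx 2 -> match: F0=5 F1=2 F2=2 F3=4; commitIndex=4
Op 9: F2 acks idx 2 -> match: F0=5 F1=2 F2=2 F3=4; commitIndex=4
Op 10: F2 acks idx 6 -> match: F0=5 F1=2 F2=6 F3=4; commitIndex=5

Answer: 5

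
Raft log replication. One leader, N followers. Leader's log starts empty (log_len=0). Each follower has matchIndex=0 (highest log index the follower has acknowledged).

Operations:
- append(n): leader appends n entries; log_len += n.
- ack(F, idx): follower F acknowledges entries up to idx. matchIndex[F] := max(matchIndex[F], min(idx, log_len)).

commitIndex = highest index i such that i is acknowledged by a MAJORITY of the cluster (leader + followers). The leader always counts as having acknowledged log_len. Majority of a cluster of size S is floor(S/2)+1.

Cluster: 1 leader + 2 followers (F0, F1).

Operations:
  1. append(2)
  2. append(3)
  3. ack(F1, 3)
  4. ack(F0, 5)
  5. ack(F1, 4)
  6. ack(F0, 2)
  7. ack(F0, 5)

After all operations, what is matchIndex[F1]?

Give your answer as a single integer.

Answer: 4

Derivation:
Op 1: append 2 -> log_len=2
Op 2: append 3 -> log_len=5
Op 3: F1 acks idx 3 -> match: F0=0 F1=3; commitIndex=3
Op 4: F0 acks idx 5 -> match: F0=5 F1=3; commitIndex=5
Op 5: F1 acks idx 4 -> match: F0=5 F1=4; commitIndex=5
Op 6: F0 acks idx 2 -> match: F0=5 F1=4; commitIndex=5
Op 7: F0 acks idx 5 -> match: F0=5 F1=4; commitIndex=5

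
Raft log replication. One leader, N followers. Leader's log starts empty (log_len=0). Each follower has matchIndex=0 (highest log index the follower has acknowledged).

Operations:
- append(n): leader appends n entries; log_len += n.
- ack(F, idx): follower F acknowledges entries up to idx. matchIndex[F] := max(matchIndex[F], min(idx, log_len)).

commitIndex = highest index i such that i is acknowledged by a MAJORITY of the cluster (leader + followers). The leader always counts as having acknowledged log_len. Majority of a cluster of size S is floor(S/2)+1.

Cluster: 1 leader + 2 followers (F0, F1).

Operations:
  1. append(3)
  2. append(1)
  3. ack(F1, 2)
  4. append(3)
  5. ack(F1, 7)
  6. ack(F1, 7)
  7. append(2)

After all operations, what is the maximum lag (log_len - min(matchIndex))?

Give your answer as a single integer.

Op 1: append 3 -> log_len=3
Op 2: append 1 -> log_len=4
Op 3: F1 acks idx 2 -> match: F0=0 F1=2; commitIndex=2
Op 4: append 3 -> log_len=7
Op 5: F1 acks idx 7 -> match: F0=0 F1=7; commitIndex=7
Op 6: F1 acks idx 7 -> match: F0=0 F1=7; commitIndex=7
Op 7: append 2 -> log_len=9

Answer: 9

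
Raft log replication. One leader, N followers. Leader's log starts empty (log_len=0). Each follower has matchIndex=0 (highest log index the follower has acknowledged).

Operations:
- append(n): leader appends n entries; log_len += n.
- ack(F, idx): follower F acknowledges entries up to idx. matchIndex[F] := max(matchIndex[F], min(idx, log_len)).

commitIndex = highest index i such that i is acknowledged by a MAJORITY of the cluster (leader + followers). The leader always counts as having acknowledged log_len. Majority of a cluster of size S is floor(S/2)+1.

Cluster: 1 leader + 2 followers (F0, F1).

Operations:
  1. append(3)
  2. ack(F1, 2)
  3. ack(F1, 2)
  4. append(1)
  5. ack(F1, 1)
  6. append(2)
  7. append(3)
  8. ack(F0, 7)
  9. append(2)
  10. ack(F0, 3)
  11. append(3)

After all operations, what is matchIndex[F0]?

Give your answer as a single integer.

Answer: 7

Derivation:
Op 1: append 3 -> log_len=3
Op 2: F1 acks idx 2 -> match: F0=0 F1=2; commitIndex=2
Op 3: F1 acks idx 2 -> match: F0=0 F1=2; commitIndex=2
Op 4: append 1 -> log_len=4
Op 5: F1 acks idx 1 -> match: F0=0 F1=2; commitIndex=2
Op 6: append 2 -> log_len=6
Op 7: append 3 -> log_len=9
Op 8: F0 acks idx 7 -> match: F0=7 F1=2; commitIndex=7
Op 9: append 2 -> log_len=11
Op 10: F0 acks idx 3 -> match: F0=7 F1=2; commitIndex=7
Op 11: append 3 -> log_len=14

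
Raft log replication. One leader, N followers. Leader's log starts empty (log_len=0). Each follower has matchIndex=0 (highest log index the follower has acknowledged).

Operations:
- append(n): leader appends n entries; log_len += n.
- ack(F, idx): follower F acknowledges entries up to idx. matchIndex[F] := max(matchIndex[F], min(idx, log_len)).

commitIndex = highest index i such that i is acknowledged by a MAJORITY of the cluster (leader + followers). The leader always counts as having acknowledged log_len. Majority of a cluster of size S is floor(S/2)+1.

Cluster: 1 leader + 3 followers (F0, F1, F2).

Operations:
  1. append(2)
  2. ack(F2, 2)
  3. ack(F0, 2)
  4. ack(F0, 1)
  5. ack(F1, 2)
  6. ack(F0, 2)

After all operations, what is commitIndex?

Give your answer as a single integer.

Op 1: append 2 -> log_len=2
Op 2: F2 acks idx 2 -> match: F0=0 F1=0 F2=2; commitIndex=0
Op 3: F0 acks idx 2 -> match: F0=2 F1=0 F2=2; commitIndex=2
Op 4: F0 acks idx 1 -> match: F0=2 F1=0 F2=2; commitIndex=2
Op 5: F1 acks idx 2 -> match: F0=2 F1=2 F2=2; commitIndex=2
Op 6: F0 acks idx 2 -> match: F0=2 F1=2 F2=2; commitIndex=2

Answer: 2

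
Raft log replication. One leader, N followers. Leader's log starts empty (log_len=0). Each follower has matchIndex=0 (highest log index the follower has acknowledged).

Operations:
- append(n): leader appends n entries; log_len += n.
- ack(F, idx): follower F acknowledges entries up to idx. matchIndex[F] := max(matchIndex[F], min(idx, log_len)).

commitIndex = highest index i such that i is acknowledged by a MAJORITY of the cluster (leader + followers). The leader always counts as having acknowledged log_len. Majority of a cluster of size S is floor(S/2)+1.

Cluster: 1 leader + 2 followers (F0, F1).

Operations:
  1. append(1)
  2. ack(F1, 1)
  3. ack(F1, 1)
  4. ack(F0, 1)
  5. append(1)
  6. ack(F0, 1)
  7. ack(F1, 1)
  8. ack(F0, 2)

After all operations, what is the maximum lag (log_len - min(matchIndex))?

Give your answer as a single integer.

Answer: 1

Derivation:
Op 1: append 1 -> log_len=1
Op 2: F1 acks idx 1 -> match: F0=0 F1=1; commitIndex=1
Op 3: F1 acks idx 1 -> match: F0=0 F1=1; commitIndex=1
Op 4: F0 acks idx 1 -> match: F0=1 F1=1; commitIndex=1
Op 5: append 1 -> log_len=2
Op 6: F0 acks idx 1 -> match: F0=1 F1=1; commitIndex=1
Op 7: F1 acks idx 1 -> match: F0=1 F1=1; commitIndex=1
Op 8: F0 acks idx 2 -> match: F0=2 F1=1; commitIndex=2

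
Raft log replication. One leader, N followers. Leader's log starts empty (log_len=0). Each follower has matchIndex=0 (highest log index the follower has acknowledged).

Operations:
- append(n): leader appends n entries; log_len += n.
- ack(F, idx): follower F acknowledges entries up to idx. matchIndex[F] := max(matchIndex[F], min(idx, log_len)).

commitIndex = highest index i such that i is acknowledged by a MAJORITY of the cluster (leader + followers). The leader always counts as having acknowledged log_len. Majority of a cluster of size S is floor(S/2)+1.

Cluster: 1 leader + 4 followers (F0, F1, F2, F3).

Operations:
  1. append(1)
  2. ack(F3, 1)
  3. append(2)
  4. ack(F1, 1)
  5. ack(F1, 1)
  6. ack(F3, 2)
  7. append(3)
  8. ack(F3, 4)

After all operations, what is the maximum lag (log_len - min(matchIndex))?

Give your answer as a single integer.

Op 1: append 1 -> log_len=1
Op 2: F3 acks idx 1 -> match: F0=0 F1=0 F2=0 F3=1; commitIndex=0
Op 3: append 2 -> log_len=3
Op 4: F1 acks idx 1 -> match: F0=0 F1=1 F2=0 F3=1; commitIndex=1
Op 5: F1 acks idx 1 -> match: F0=0 F1=1 F2=0 F3=1; commitIndex=1
Op 6: F3 acks idx 2 -> match: F0=0 F1=1 F2=0 F3=2; commitIndex=1
Op 7: append 3 -> log_len=6
Op 8: F3 acks idx 4 -> match: F0=0 F1=1 F2=0 F3=4; commitIndex=1

Answer: 6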